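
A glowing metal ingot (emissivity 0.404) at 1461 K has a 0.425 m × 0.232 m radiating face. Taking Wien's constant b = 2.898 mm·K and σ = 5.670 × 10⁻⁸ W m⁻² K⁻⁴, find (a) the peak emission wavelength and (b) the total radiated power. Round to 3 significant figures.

(a) λ_max = b/T = 2.898×10⁻³/1461 = 1.984×10⁻⁶ m = 1.98 μm.
Area A = 0.425 × 0.232 = 0.0986 m².
(b) P = εσAT⁴ = 0.404×5.670×10⁻⁸×0.0986×(1461)⁴ = 1.03×10⁴ W.

λ_max ≈ 1.98 μm; P ≈ 1.03×10⁴ W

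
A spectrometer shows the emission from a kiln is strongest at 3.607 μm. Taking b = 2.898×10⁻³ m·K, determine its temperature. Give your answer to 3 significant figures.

Wien's law gives T = b/λ_max = (2.898×10⁻³ m·K)/(3.607×10⁻⁶ m) = 803 K.

T ≈ 803 K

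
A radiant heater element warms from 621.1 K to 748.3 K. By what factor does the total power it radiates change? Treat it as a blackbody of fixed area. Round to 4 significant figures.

P ∝ T⁴, so P₂/P₁ = (T₂/T₁)⁴ = (748.3/621.1)⁴ = (1.20480)⁴ = 2.107.

P₂/P₁ ≈ 2.107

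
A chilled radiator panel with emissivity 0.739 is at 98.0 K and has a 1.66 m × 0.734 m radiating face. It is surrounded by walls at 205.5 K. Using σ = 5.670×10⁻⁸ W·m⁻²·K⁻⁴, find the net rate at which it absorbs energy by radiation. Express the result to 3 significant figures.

Area A = 1.66 × 0.734 = 1.21844 m².
Net radiated power P_net = εσA(T⁴ − T₀⁴) = 0.739×5.670×10⁻⁸×1.21844×(98.0⁴ − 205.5⁴).
T⁴ − T₀⁴ = 9.22368×10⁷ − 1.78339×10⁹ = -1.69115×10⁹ K⁴, so P_net = -86.3 W — negative, meaning a net gain of 86.3 W.

Net gain ≈ 86.3 W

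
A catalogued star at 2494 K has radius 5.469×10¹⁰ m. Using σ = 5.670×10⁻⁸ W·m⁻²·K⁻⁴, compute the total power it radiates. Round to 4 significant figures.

P ≈ 8.245×10²⁸ W

Surface area A = 4πR² = 4π(5.469×10¹⁰ m)² = 3.75860×10²² m².
P = σAT⁴ = 5.670×10⁻⁸ × 3.75860×10²² × (2494)⁴ = 8.245×10²⁸ W.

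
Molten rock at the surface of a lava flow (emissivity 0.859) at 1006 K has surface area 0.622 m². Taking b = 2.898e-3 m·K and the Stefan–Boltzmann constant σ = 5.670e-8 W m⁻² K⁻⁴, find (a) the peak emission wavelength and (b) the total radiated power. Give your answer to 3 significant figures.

λ_max ≈ 2.88 μm; P ≈ 3.10×10⁴ W

(a) λ_max = b/T = 2.898×10⁻³/1006 = 2.881×10⁻⁶ m = 2.88 μm.
Area A = 0.622 m².
(b) P = εσAT⁴ = 0.859×5.670×10⁻⁸×0.622×(1006)⁴ = 3.10×10⁴ W.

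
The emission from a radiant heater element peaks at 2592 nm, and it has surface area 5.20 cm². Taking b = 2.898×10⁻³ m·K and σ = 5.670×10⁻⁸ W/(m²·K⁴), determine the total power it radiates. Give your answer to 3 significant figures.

Wien's law: T = b/λ_max = 2.898×10⁻³/2.592×10⁻⁶ = 1118.06 K.
Area A = 5.20 cm² = 5.20×10⁻⁴ m².
Then P = σAT⁴ = 5.670×10⁻⁸×5.20×10⁻⁴×(1118.06)⁴ = 46.1 W.

P ≈ 46.1 W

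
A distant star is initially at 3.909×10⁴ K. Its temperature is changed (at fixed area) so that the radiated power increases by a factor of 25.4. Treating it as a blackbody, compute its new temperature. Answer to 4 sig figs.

T₂ ≈ 8.776×10⁴ K

P ∝ T⁴, so T₂/T₁ = (P₂/P₁)^(1/4) = (25.4)^(1/4) = 2.24496.
T₂ = 3.909×10⁴ × 2.24496 = 8.776×10⁴ K.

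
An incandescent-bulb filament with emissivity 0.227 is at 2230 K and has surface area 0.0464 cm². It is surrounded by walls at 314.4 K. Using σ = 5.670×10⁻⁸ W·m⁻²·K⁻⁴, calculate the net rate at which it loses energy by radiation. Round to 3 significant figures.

Net loss ≈ 1.48 W

Area A = 0.0464 cm² = 4.64×10⁻⁶ m².
Net radiated power P_net = εσA(T⁴ − T₀⁴) = 0.227×5.670×10⁻⁸×4.64×10⁻⁶×(2230⁴ − 314.4⁴).
T⁴ − T₀⁴ = 2.47297×10¹³ − 9.77080×10⁹ = 2.47199×10¹³ K⁴, so P_net = 1.48 W.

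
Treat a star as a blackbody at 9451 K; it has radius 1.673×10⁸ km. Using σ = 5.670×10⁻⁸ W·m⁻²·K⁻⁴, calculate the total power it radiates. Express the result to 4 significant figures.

P ≈ 1.591×10³² W

Surface area A = 4πR² = 4π(1.673×10¹¹ m)² = 3.51724×10²³ m².
P = σAT⁴ = 5.670×10⁻⁸ × 3.51724×10²³ × (9451)⁴ = 1.591×10³² W.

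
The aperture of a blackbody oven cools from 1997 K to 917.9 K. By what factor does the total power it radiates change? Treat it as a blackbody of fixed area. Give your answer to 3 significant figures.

P₂/P₁ ≈ 0.0446

P ∝ T⁴, so P₂/P₁ = (T₂/T₁)⁴ = (917.9/1997)⁴ = (0.459639)⁴ = 0.0446.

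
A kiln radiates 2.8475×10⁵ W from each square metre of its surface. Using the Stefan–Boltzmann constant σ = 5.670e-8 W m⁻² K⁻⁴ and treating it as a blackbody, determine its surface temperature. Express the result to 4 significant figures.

T ≈ 1497 K

I = σT⁴, so T = (I/σ)^(1/4) = (2.8475×10⁵/(5.670×10⁻⁸))^(1/4) = 1497 K.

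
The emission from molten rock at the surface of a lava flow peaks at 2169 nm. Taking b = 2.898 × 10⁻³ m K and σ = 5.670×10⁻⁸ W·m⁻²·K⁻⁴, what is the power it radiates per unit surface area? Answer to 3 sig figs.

I ≈ 1.81×10⁵ W/m²

Wien's law: T = b/λ_max = 2.898×10⁻³/2.169×10⁻⁶ = 1336.10 K.
Then I = σT⁴ = 5.670×10⁻⁸×(1336.10)⁴ = 1.81×10⁵ W/m².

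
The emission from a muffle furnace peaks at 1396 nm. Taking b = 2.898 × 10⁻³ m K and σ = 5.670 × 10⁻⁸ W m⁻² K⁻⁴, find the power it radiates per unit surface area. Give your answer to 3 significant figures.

Wien's law: T = b/λ_max = 2.898×10⁻³/1.396×10⁻⁶ = 2075.93 K.
Then I = σT⁴ = 5.670×10⁻⁸×(2075.93)⁴ = 1.05×10⁶ W/m².

I ≈ 1.05×10⁶ W/m²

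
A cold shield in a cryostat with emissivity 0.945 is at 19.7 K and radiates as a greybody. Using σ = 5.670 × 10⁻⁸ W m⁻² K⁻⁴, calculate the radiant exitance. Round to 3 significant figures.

Stefan–Boltzmann: I = εσT⁴ = 0.945 × 5.670×10⁻⁸ × (19.7)⁴ = 8.07×10⁻³ W/m².

I ≈ 8.07×10⁻³ W/m²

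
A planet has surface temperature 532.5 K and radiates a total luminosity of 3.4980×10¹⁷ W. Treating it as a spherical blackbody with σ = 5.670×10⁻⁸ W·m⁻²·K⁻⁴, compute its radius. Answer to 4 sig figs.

R ≈ 2.471×10⁶ m

L = 4πR²σT⁴ ⇒ R = √(L/(4πσT⁴)).
σT⁴ = 4558.92 W/m², so R = √(3.4980×10¹⁷/(4π×4558.92)) = 2.471×10⁶ m.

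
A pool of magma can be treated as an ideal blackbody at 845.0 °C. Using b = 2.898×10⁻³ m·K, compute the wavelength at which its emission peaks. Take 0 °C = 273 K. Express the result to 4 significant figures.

λ_max ≈ 2.592 μm

T = 845.0 °C + 273 = 1118.0 K.
Wien's displacement law: λ_max = b/T = (2.898×10⁻³ m·K)/(1118.0 K) = 2.5921×10⁻⁶ m.
That is 2.592 μm, in the infrared range.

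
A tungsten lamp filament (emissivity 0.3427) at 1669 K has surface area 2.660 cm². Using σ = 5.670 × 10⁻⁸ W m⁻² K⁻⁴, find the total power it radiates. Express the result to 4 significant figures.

P ≈ 40.11 W

Area A = 2.660 cm² = 2.660×10⁻⁴ m².
P = εσAT⁴ = 0.3427 × 5.670×10⁻⁸ × 2.660×10⁻⁴ × (1669)⁴ = 40.11 W.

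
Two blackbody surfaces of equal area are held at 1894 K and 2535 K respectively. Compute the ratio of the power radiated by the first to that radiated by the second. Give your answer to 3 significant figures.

P₁/P₂ ≈ 0.312

With equal areas, P₁/P₂ = (T₁/T₂)⁴ = (1894/2535)⁴ = 0.312.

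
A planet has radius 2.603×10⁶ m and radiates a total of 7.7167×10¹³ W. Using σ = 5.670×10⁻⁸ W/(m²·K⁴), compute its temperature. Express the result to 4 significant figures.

Surface area A = 4πR² = 4π(2.603×10⁶ m)² = 8.51448×10¹³ m².
P = σAT⁴ ⇒ T = (P/(σA))^(1/4) = (7.7167×10¹³/(5.670×10⁻⁸×8.51448×10¹³))^(1/4) = 63.23 K.

T ≈ 63.23 K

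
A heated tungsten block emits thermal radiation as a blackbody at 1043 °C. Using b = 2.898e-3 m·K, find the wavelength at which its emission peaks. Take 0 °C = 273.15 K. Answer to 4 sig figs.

λ_max ≈ 2.202 μm

T = 1043 °C + 273.15 = 1316.15 K.
Wien's displacement law: λ_max = b/T = (2.898×10⁻³ m·K)/(1316.15 K) = 2.2019×10⁻⁶ m.
That is 2.202 μm, in the infrared range.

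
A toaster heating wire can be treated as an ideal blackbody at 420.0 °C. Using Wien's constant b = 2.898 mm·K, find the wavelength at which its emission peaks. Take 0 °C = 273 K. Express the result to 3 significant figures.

T = 420.0 °C + 273 = 693.0 K.
Wien's displacement law: λ_max = b/T = (2.898×10⁻³ m·K)/(693.0 K) = 4.182×10⁻⁶ m.
That is 4.18 μm, in the infrared range.

λ_max ≈ 4.18 μm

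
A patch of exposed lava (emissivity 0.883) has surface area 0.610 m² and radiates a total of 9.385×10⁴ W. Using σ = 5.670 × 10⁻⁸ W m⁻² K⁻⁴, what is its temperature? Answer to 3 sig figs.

Area A = 0.610 m².
P = εσAT⁴ ⇒ T = (P/(εσA))^(1/4) = (9.385×10⁴/(0.883×5.670×10⁻⁸×0.610))^(1/4) = 1.32×10³ K.

T ≈ 1.32×10³ K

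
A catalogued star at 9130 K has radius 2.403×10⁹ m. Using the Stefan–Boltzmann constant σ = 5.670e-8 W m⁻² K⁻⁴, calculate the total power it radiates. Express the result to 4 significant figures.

Surface area A = 4πR² = 4π(2.403×10⁹ m)² = 7.25634×10¹⁹ m².
P = σAT⁴ = 5.670×10⁻⁸ × 7.25634×10¹⁹ × (9130)⁴ = 2.859×10²⁸ W.

P ≈ 2.859×10²⁸ W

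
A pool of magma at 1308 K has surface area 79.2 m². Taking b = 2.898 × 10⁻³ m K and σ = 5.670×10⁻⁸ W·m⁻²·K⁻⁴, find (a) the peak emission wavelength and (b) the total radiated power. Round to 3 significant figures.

λ_max ≈ 2.22×10³ nm; P ≈ 1.31×10⁷ W

(a) λ_max = b/T = 2.898×10⁻³/1308 = 2.216×10⁻⁶ m = 2.22×10³ nm.
Area A = 79.2 m².
(b) P = σAT⁴ = 5.670×10⁻⁸×79.2×(1308)⁴ = 1.31×10⁷ W.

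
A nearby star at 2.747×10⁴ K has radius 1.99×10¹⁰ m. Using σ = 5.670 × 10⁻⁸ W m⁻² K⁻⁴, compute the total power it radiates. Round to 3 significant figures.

Surface area A = 4πR² = 4π(1.99×10¹⁰ m)² = 4.97641×10²¹ m².
P = σAT⁴ = 5.670×10⁻⁸ × 4.97641×10²¹ × (2.747×10⁴)⁴ = 1.61×10³² W.

P ≈ 1.61×10³² W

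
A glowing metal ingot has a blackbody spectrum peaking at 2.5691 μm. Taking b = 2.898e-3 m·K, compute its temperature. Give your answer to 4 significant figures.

T ≈ 1128 K

Wien's law gives T = b/λ_max = (2.898×10⁻³ m·K)/(2.5691×10⁻⁶ m) = 1128 K.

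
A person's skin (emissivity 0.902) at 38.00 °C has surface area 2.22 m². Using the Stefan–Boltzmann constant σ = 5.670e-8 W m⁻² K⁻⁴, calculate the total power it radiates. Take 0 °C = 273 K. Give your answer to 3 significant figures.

P ≈ 1.06×10³ W

T = 38.00 °C + 273 = 311.00 K.
Area A = 2.22 m².
P = εσAT⁴ = 0.902 × 5.670×10⁻⁸ × 2.22 × (311.00)⁴ = 1.06×10³ W.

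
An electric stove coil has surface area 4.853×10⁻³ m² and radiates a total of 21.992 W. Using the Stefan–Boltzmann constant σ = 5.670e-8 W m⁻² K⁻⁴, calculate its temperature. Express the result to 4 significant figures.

T ≈ 531.7 K

Area A = 4.853×10⁻³ m².
P = σAT⁴ ⇒ T = (P/(σA))^(1/4) = (21.992/(5.670×10⁻⁸×4.853×10⁻³))^(1/4) = 531.7 K.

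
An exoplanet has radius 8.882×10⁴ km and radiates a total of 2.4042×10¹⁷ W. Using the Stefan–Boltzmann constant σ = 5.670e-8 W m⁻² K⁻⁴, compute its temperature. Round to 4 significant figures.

Surface area A = 4πR² = 4π(8.882×10⁷ m)² = 9.91360×10¹⁶ m².
P = σAT⁴ ⇒ T = (P/(σA))^(1/4) = (2.4042×10¹⁷/(5.670×10⁻⁸×9.91360×10¹⁶))^(1/4) = 80.87 K.

T ≈ 80.87 K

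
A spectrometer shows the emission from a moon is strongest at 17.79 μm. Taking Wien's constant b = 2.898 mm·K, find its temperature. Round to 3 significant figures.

Wien's law gives T = b/λ_max = (2.898×10⁻³ m·K)/(1.779×10⁻⁵ m) = 163 K.

T ≈ 163 K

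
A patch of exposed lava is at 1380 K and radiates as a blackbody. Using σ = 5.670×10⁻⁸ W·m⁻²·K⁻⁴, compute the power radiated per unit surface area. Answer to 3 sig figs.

Stefan–Boltzmann: I = σT⁴ = 5.670×10⁻⁸ × (1380)⁴ = 2.06×10⁵ W/m².

I ≈ 2.06×10⁵ W/m²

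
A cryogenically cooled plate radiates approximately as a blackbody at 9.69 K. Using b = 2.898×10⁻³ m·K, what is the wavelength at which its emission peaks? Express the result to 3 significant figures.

Wien's displacement law: λ_max = b/T = (2.898×10⁻³ m·K)/(9.69 K) = 2.991×10⁻⁴ m.
That is 2.99×10⁻⁴ m, in the infrared range.

λ_max ≈ 2.99×10⁻⁴ m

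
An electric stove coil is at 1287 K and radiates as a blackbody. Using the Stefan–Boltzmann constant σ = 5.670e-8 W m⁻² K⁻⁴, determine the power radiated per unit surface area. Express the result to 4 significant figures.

Stefan–Boltzmann: I = σT⁴ = 5.670×10⁻⁸ × (1287)⁴ = 1.556×10⁵ W/m².

I ≈ 1.556×10⁵ W/m²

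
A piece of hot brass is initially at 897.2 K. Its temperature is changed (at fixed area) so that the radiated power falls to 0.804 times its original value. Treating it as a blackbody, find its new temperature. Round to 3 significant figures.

T₂ ≈ 850 K

P ∝ T⁴, so T₂/T₁ = (P₂/P₁)^(1/4) = (0.804)^(1/4) = 0.946922.
T₂ = 897.2 × 0.946922 = 850 K.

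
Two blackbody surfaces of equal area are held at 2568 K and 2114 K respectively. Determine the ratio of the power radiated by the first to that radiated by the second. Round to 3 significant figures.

P₁/P₂ ≈ 2.18

With equal areas, P₁/P₂ = (T₁/T₂)⁴ = (2568/2114)⁴ = 2.18.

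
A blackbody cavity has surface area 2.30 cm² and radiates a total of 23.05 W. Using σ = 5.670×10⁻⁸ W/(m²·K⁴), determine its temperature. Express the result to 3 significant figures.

Area A = 2.30 cm² = 2.30×10⁻⁴ m².
P = σAT⁴ ⇒ T = (P/(σA))^(1/4) = (23.05/(5.670×10⁻⁸×2.30×10⁻⁴))^(1/4) = 1.15×10³ K.

T ≈ 1.15×10³ K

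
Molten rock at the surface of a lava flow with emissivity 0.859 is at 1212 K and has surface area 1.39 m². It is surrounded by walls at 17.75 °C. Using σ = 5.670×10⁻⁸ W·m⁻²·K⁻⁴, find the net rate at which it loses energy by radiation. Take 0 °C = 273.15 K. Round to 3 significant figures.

Surroundings: T = 17.75 °C + 273.15 = 290.90 K.
Area A = 1.39 m².
Net radiated power P_net = εσA(T⁴ − T₀⁴) = 0.859×5.670×10⁻⁸×1.39×(1212⁴ − 290.90⁴).
T⁴ − T₀⁴ = 2.15780×10¹² − 7.16102×10⁹ = 2.15064×10¹² K⁴, so P_net = 1.46×10⁵ W.

Net loss ≈ 1.46×10⁵ W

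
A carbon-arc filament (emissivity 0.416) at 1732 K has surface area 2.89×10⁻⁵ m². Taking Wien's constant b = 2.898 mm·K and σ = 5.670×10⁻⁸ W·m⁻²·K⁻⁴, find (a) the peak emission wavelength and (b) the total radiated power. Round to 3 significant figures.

λ_max ≈ 1.67 μm; P ≈ 6.13 W

(a) λ_max = b/T = 2.898×10⁻³/1732 = 1.673×10⁻⁶ m = 1.67 μm.
Area A = 2.89×10⁻⁵ m².
(b) P = εσAT⁴ = 0.416×5.670×10⁻⁸×2.89×10⁻⁵×(1732)⁴ = 6.13 W.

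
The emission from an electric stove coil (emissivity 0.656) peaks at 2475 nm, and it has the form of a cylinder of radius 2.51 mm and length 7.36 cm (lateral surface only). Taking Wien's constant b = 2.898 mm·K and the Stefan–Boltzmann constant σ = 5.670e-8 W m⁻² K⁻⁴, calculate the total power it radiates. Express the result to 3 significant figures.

Wien's law: T = b/λ_max = 2.898×10⁻³/2.475×10⁻⁶ = 1170.91 K.
Lateral area A = 2πrL = 2π×2.51×10⁻³×0.0736 = 1.16073×10⁻³ m².
Then P = εσAT⁴ = 0.656×5.670×10⁻⁸×1.16073×10⁻³×(1170.91)⁴ = 81.2 W.

P ≈ 81.2 W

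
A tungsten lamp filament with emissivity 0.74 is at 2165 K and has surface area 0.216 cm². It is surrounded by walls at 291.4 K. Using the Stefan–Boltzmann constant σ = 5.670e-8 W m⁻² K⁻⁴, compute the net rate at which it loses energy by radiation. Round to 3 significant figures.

Net loss ≈ 19.9 W

Area A = 0.216 cm² = 2.16×10⁻⁵ m².
Net radiated power P_net = εσA(T⁴ − T₀⁴) = 0.74×5.670×10⁻⁸×2.16×10⁻⁵×(2165⁴ − 291.4⁴).
T⁴ − T₀⁴ = 2.19701×10¹³ − 7.21038×10⁹ = 2.19629×10¹³ K⁴, so P_net = 19.9 W.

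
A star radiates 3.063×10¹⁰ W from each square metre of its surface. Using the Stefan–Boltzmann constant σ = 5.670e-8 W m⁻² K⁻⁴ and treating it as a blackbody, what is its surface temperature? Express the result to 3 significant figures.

I = σT⁴, so T = (I/σ)^(1/4) = (3.063×10¹⁰/(5.670×10⁻⁸))^(1/4) = 2.71×10⁴ K.

T ≈ 2.71×10⁴ K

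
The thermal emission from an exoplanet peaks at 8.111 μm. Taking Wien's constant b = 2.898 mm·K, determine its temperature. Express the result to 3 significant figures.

T ≈ 357 K

Wien's law gives T = b/λ_max = (2.898×10⁻³ m·K)/(8.111×10⁻⁶ m) = 357 K.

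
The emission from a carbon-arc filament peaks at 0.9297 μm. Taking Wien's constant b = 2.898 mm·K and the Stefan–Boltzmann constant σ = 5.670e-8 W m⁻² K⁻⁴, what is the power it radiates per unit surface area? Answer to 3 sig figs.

Wien's law: T = b/λ_max = 2.898×10⁻³/9.297×10⁻⁷ = 3117.13 K.
Then I = σT⁴ = 5.670×10⁻⁸×(3117.13)⁴ = 5.35×10⁶ W/m².

I ≈ 5.35×10⁶ W/m²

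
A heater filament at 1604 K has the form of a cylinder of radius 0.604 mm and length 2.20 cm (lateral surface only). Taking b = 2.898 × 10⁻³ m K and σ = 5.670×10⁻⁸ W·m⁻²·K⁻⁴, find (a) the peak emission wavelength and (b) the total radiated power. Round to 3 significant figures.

λ_max ≈ 1.81×10³ nm; P ≈ 31.3 W

(a) λ_max = b/T = 2.898×10⁻³/1604 = 1.807×10⁻⁶ m = 1.81×10³ nm.
Lateral area A = 2πrL = 2π×6.04×10⁻⁴×0.0220 = 8.34910×10⁻⁵ m².
(b) P = σAT⁴ = 5.670×10⁻⁸×8.34910×10⁻⁵×(1604)⁴ = 31.3 W.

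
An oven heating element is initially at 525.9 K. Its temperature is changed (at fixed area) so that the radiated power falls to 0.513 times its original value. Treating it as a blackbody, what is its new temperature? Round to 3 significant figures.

P ∝ T⁴, so T₂/T₁ = (P₂/P₁)^(1/4) = (0.513)^(1/4) = 0.846310.
T₂ = 525.9 × 0.846310 = 445 K.

T₂ ≈ 445 K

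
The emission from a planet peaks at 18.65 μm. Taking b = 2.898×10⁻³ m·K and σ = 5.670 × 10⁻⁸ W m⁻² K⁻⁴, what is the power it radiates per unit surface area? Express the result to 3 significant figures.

Wien's law: T = b/λ_max = 2.898×10⁻³/1.865×10⁻⁵ = 155.389 K.
Then I = σT⁴ = 5.670×10⁻⁸×(155.389)⁴ = 33.1 W/m².

I ≈ 33.1 W/m²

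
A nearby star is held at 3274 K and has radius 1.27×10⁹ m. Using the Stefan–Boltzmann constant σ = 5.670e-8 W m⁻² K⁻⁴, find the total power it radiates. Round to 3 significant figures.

P ≈ 1.32×10²⁶ W

Surface area A = 4πR² = 4π(1.27×10⁹ m)² = 2.02683×10¹⁹ m².
P = σAT⁴ = 5.670×10⁻⁸ × 2.02683×10¹⁹ × (3274)⁴ = 1.32×10²⁶ W.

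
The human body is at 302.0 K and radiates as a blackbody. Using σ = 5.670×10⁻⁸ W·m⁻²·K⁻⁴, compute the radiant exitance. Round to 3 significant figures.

I ≈ 472 W/m²

Stefan–Boltzmann: I = σT⁴ = 5.670×10⁻⁸ × (302.0)⁴ = 472 W/m².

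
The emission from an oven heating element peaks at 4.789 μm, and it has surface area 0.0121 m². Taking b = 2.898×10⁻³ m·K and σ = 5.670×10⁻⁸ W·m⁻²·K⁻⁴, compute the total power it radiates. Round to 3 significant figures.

P ≈ 92.0 W

Wien's law: T = b/λ_max = 2.898×10⁻³/4.789×10⁻⁶ = 605.137 K.
Area A = 0.0121 m².
Then P = σAT⁴ = 5.670×10⁻⁸×0.0121×(605.137)⁴ = 92.0 W.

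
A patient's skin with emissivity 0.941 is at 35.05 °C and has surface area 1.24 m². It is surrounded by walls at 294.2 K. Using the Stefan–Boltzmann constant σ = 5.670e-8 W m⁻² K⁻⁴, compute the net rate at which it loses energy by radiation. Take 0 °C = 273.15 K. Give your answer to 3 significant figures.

T = 35.05 °C + 273.15 = 308.20 K.
Area A = 1.24 m².
Net radiated power P_net = εσA(T⁴ − T₀⁴) = 0.941×5.670×10⁻⁸×1.24×(308.20⁴ − 294.2⁴).
T⁴ − T₀⁴ = 9.02258×10⁹ − 7.49153×10⁹ = 1.53105×10⁹ K⁴, so P_net = 101 W.

Net loss ≈ 101 W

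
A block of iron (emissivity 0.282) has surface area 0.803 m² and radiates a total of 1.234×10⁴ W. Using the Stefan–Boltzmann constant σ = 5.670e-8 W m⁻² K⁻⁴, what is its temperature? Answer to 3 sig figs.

Area A = 0.803 m².
P = εσAT⁴ ⇒ T = (P/(εσA))^(1/4) = (1.234×10⁴/(0.282×5.670×10⁻⁸×0.803))^(1/4) = 990 K.

T ≈ 990 K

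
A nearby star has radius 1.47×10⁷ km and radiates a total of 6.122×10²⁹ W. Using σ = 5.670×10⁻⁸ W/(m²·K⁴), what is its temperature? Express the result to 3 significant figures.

Surface area A = 4πR² = 4π(1.47×10¹⁰ m)² = 2.71547×10²¹ m².
P = σAT⁴ ⇒ T = (P/(σA))^(1/4) = (6.122×10²⁹/(5.670×10⁻⁸×2.71547×10²¹))^(1/4) = 7.94×10³ K.

T ≈ 7.94×10³ K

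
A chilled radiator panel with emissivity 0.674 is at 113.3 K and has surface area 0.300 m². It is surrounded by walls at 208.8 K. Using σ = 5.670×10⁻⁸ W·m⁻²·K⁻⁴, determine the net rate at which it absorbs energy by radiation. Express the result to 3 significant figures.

Net gain ≈ 19.9 W

Area A = 0.300 m².
Net radiated power P_net = εσA(T⁴ − T₀⁴) = 0.674×5.670×10⁻⁸×0.300×(113.3⁴ − 208.8⁴).
T⁴ − T₀⁴ = 1.64786×10⁸ − 1.90074×10⁹ = -1.73595×10⁹ K⁴, so P_net = -19.9 W — negative, meaning a net gain of 19.9 W.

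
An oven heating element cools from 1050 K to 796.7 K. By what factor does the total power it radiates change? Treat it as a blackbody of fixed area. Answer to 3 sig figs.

P₂/P₁ ≈ 0.331

P ∝ T⁴, so P₂/P₁ = (T₂/T₁)⁴ = (796.7/1050)⁴ = (0.758762)⁴ = 0.331.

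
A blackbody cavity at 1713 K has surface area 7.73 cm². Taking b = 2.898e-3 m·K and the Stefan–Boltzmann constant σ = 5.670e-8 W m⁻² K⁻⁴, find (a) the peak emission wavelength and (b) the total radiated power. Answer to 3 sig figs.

(a) λ_max = b/T = 2.898×10⁻³/1713 = 1.692×10⁻⁶ m = 1.69×10³ nm.
Area A = 7.73 cm² = 7.73×10⁻⁴ m².
(b) P = σAT⁴ = 5.670×10⁻⁸×7.73×10⁻⁴×(1713)⁴ = 377 W.

λ_max ≈ 1.69×10³ nm; P ≈ 377 W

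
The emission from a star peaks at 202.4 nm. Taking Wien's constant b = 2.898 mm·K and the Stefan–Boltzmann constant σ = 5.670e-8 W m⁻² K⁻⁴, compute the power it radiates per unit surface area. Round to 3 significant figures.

Wien's law: T = b/λ_max = 2.898×10⁻³/2.024×10⁻⁷ = 14318.2 K.
Then I = σT⁴ = 5.670×10⁻⁸×(14318.2)⁴ = 2.38×10⁹ W/m².

I ≈ 2.38×10⁹ W/m²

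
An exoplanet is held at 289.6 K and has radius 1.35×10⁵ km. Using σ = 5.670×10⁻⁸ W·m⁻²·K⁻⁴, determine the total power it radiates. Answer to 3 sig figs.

P ≈ 9.13×10¹⁹ W

Surface area A = 4πR² = 4π(1.35×10⁸ m)² = 2.29022×10¹⁷ m².
P = σAT⁴ = 5.670×10⁻⁸ × 2.29022×10¹⁷ × (289.6)⁴ = 9.13×10¹⁹ W.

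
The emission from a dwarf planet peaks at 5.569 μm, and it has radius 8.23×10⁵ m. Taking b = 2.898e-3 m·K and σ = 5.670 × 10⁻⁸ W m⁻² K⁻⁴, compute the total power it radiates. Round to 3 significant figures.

Wien's law: T = b/λ_max = 2.898×10⁻³/5.569×10⁻⁶ = 520.381 K.
Surface area A = 4πR² = 4π(8.23×10⁵ m)² = 8.51157×10¹² m².
Then P = σAT⁴ = 5.670×10⁻⁸×8.51157×10¹²×(520.381)⁴ = 3.54×10¹⁶ W.

P ≈ 3.54×10¹⁶ W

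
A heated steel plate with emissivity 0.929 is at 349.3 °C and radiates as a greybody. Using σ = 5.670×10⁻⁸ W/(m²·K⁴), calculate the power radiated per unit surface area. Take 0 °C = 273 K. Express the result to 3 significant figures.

T = 349.3 °C + 273 = 622.3 K.
Stefan–Boltzmann: I = εσT⁴ = 0.929 × 5.670×10⁻⁸ × (622.3)⁴ = 7.90×10³ W/m².

I ≈ 7.90×10³ W/m²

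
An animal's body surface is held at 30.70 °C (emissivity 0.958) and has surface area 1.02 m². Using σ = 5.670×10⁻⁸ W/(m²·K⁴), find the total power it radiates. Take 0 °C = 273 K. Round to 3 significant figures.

T = 30.70 °C + 273 = 303.70 K.
Area A = 1.02 m².
P = εσAT⁴ = 0.958 × 5.670×10⁻⁸ × 1.02 × (303.70)⁴ = 471 W.

P ≈ 471 W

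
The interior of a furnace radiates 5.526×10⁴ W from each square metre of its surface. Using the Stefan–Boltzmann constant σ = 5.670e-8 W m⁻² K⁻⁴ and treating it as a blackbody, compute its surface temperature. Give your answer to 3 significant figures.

I = σT⁴, so T = (I/σ)^(1/4) = (5.526×10⁴/(5.670×10⁻⁸))^(1/4) = 994 K.

T ≈ 994 K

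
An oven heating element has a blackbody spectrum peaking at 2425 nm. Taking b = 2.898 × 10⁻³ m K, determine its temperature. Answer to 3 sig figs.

Wien's law gives T = b/λ_max = (2.898×10⁻³ m·K)/(2.425×10⁻⁶ m) = 1.20×10³ K.

T ≈ 1.20×10³ K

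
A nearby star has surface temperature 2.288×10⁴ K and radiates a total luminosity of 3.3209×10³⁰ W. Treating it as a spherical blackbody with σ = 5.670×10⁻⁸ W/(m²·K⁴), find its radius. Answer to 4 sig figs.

L = 4πR²σT⁴ ⇒ R = √(L/(4πσT⁴)).
σT⁴ = 1.55384×10¹⁰ W/m², so R = √(3.3209×10³⁰/(4π×1.55384×10¹⁰)) = 4.124×10⁹ m.

R ≈ 4.124×10⁹ m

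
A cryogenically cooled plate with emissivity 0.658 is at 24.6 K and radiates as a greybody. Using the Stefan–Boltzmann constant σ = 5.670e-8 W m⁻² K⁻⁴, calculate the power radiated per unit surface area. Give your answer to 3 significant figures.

I ≈ 0.0137 W/m²

Stefan–Boltzmann: I = εσT⁴ = 0.658 × 5.670×10⁻⁸ × (24.6)⁴ = 0.0137 W/m².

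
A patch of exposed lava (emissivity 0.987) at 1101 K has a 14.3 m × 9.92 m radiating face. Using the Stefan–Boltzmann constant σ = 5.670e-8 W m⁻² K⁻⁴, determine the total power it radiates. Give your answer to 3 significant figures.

Area A = 14.3 × 9.92 = 141.856 m².
P = εσAT⁴ = 0.987 × 5.670×10⁻⁸ × 141.856 × (1101)⁴ = 1.17×10⁷ W.

P ≈ 1.17×10⁷ W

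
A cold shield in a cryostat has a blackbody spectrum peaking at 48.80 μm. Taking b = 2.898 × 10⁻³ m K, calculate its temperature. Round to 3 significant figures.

T ≈ 59.4 K

Wien's law gives T = b/λ_max = (2.898×10⁻³ m·K)/(4.880×10⁻⁵ m) = 59.4 K.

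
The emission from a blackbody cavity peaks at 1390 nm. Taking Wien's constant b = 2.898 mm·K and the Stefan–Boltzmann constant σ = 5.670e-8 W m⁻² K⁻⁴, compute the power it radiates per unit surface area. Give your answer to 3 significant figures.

Wien's law: T = b/λ_max = 2.898×10⁻³/1.390×10⁻⁶ = 2084.89 K.
Then I = σT⁴ = 5.670×10⁻⁸×(2084.89)⁴ = 1.07×10⁶ W/m².

I ≈ 1.07×10⁶ W/m²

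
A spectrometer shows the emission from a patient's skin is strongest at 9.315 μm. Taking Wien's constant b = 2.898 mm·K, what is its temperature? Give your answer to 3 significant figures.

T ≈ 311 K

Wien's law gives T = b/λ_max = (2.898×10⁻³ m·K)/(9.315×10⁻⁶ m) = 311 K.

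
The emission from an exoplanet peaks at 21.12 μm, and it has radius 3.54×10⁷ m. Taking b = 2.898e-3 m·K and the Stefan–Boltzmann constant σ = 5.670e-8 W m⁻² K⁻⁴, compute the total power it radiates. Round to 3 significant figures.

Wien's law: T = b/λ_max = 2.898×10⁻³/2.112×10⁻⁵ = 137.216 K.
Surface area A = 4πR² = 4π(3.54×10⁷ m)² = 1.57477×10¹⁶ m².
Then P = σAT⁴ = 5.670×10⁻⁸×1.57477×10¹⁶×(137.216)⁴ = 3.17×10¹⁷ W.

P ≈ 3.17×10¹⁷ W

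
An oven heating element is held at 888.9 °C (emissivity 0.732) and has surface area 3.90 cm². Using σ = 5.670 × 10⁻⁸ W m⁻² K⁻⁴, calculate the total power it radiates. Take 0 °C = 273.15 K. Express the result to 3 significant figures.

P ≈ 29.5 W

T = 888.9 °C + 273.15 = 1162.05 K.
Area A = 3.90 cm² = 3.90×10⁻⁴ m².
P = εσAT⁴ = 0.732 × 5.670×10⁻⁸ × 3.90×10⁻⁴ × (1162.05)⁴ = 29.5 W.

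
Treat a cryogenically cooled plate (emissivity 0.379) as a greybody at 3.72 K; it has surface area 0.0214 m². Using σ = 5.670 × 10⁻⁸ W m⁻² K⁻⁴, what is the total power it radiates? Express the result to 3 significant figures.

Area A = 0.0214 m².
P = εσAT⁴ = 0.379 × 5.670×10⁻⁸ × 0.0214 × (3.72)⁴ = 8.81×10⁻⁸ W.

P ≈ 8.81×10⁻⁸ W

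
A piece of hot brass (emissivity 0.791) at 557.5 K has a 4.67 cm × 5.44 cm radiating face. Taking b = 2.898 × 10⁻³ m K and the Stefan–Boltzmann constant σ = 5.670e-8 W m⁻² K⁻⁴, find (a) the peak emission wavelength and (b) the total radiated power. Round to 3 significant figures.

(a) λ_max = b/T = 2.898×10⁻³/557.5 = 5.198×10⁻⁶ m = 5.20 μm.
Area A = 0.0467 × 0.0544 = 2.54048×10⁻³ m².
(b) P = εσAT⁴ = 0.791×5.670×10⁻⁸×2.54048×10⁻³×(557.5)⁴ = 11.0 W.

λ_max ≈ 5.20 μm; P ≈ 11.0 W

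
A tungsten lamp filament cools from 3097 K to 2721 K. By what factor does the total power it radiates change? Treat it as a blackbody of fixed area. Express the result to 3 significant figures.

P₂/P₁ ≈ 0.596

P ∝ T⁴, so P₂/P₁ = (T₂/T₁)⁴ = (2721/3097)⁴ = (0.878592)⁴ = 0.596.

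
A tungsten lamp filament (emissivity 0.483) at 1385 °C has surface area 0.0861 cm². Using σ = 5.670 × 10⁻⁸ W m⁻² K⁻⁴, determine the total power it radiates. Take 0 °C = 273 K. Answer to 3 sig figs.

T = 1385 °C + 273 = 1658 K.
Area A = 0.0861 cm² = 8.61×10⁻⁶ m².
P = εσAT⁴ = 0.483 × 5.670×10⁻⁸ × 8.61×10⁻⁶ × (1658)⁴ = 1.78 W.

P ≈ 1.78 W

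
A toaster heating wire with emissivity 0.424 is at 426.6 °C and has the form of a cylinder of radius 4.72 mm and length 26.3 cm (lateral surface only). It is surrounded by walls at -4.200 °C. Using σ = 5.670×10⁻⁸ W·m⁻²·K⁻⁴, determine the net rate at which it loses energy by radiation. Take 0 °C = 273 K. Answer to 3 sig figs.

Net loss ≈ 43.9 W

T = 426.6 °C + 273 = 699.6 K.
Surroundings: T = -4.200 °C + 273 = 268.800 K.
Lateral area A = 2πrL = 2π×4.72×10⁻³×0.263 = 7.79969×10⁻³ m².
Net radiated power P_net = εσA(T⁴ − T₀⁴) = 0.424×5.670×10⁻⁸×7.79969×10⁻³×(699.6⁴ − 268.800⁴).
T⁴ − T₀⁴ = 2.39552×10¹¹ − 5.22056×10⁹ = 2.34331×10¹¹ K⁴, so P_net = 43.9 W.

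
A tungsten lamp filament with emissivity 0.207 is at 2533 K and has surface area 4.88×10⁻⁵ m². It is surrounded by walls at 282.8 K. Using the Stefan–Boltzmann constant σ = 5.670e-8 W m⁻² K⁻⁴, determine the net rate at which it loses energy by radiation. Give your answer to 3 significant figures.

Area A = 4.88×10⁻⁵ m².
Net radiated power P_net = εσA(T⁴ − T₀⁴) = 0.207×5.670×10⁻⁸×4.88×10⁻⁵×(2533⁴ − 282.8⁴).
T⁴ − T₀⁴ = 4.11662×10¹³ − 6.39613×10⁹ = 4.11598×10¹³ K⁴, so P_net = 23.6 W.

Net loss ≈ 23.6 W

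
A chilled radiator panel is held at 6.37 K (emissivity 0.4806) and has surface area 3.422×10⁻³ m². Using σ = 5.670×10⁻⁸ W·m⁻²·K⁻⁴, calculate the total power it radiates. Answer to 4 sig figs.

P ≈ 1.535×10⁻⁷ W

Area A = 3.422×10⁻³ m².
P = εσAT⁴ = 0.4806 × 5.670×10⁻⁸ × 3.422×10⁻³ × (6.37)⁴ = 1.535×10⁻⁷ W.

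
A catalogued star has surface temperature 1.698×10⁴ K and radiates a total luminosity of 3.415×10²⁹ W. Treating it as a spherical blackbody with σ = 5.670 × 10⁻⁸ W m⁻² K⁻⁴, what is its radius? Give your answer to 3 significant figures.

R ≈ 2.40×10⁹ m

L = 4πR²σT⁴ ⇒ R = √(L/(4πσT⁴)).
σT⁴ = 4.71339×10⁹ W/m², so R = √(3.415×10²⁹/(4π×4.71339×10⁹)) = 2.40×10⁹ m.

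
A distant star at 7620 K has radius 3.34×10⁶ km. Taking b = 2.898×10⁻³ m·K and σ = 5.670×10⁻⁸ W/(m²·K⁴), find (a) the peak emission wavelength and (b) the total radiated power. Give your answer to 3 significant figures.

(a) λ_max = b/T = 2.898×10⁻³/7620 = 3.803×10⁻⁷ m = 0.380 μm.
Surface area A = 4πR² = 4π(3.34×10⁹ m)² = 1.40185×10²⁰ m².
(b) P = σAT⁴ = 5.670×10⁻⁸×1.40185×10²⁰×(7620)⁴ = 2.68×10²⁸ W.

λ_max ≈ 0.380 μm; P ≈ 2.68×10²⁸ W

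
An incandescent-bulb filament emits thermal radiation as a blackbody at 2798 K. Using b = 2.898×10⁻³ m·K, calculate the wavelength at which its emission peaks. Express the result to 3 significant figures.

λ_max ≈ 1.04 μm

Wien's displacement law: λ_max = b/T = (2.898×10⁻³ m·K)/(2798 K) = 1.036×10⁻⁶ m.
That is 1.04 μm, in the infrared range.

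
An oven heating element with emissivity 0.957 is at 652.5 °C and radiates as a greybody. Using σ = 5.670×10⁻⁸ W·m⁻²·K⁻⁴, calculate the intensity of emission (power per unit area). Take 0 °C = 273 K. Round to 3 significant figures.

T = 652.5 °C + 273 = 925.5 K.
Stefan–Boltzmann: I = εσT⁴ = 0.957 × 5.670×10⁻⁸ × (925.5)⁴ = 3.98×10⁴ W/m².

I ≈ 3.98×10⁴ W/m²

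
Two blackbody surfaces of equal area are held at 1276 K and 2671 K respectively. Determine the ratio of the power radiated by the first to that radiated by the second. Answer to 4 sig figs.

P₁/P₂ ≈ 0.05208

With equal areas, P₁/P₂ = (T₁/T₂)⁴ = (1276/2671)⁴ = 0.05208.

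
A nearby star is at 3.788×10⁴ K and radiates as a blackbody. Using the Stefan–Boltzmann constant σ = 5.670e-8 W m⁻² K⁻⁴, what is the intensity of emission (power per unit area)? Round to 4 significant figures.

I ≈ 1.167×10¹¹ W/m²

Stefan–Boltzmann: I = σT⁴ = 5.670×10⁻⁸ × (3.788×10⁴)⁴ = 1.167×10¹¹ W/m².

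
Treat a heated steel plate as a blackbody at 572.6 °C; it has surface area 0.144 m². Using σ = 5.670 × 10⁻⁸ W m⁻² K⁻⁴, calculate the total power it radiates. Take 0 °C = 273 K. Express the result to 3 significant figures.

P ≈ 4.17×10³ W

T = 572.6 °C + 273 = 845.6 K.
Area A = 0.144 m².
P = σAT⁴ = 5.670×10⁻⁸ × 0.144 × (845.6)⁴ = 4.17×10³ W.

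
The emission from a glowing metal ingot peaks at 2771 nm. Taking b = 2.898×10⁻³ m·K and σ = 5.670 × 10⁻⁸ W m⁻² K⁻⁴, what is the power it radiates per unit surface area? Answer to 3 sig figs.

I ≈ 6.78×10⁴ W/m²

Wien's law: T = b/λ_max = 2.898×10⁻³/2.771×10⁻⁶ = 1045.83 K.
Then I = σT⁴ = 5.670×10⁻⁸×(1045.83)⁴ = 6.78×10⁴ W/m².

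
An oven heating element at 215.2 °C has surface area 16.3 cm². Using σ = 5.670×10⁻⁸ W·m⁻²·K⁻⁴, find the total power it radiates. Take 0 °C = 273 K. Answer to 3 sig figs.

P ≈ 5.25 W

T = 215.2 °C + 273 = 488.2 K.
Area A = 16.3 cm² = 1.63×10⁻³ m².
P = σAT⁴ = 5.670×10⁻⁸ × 1.63×10⁻³ × (488.2)⁴ = 5.25 W.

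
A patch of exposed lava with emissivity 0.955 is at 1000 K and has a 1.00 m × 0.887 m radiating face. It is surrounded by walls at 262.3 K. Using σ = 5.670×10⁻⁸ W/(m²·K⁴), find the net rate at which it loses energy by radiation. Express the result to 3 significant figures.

Area A = 1.00 × 0.887 = 0.887 m².
Net radiated power P_net = εσA(T⁴ − T₀⁴) = 0.955×5.670×10⁻⁸×0.887×(1000⁴ − 262.3⁴).
T⁴ − T₀⁴ = 1.00000×10¹² − 4.73362×10⁹ = 9.95266×10¹¹ K⁴, so P_net = 4.78×10⁴ W.

Net loss ≈ 4.78×10⁴ W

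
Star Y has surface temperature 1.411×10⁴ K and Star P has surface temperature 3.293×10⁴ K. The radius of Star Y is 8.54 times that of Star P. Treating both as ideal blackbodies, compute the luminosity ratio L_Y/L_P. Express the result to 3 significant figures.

L_Y/L_P ≈ 2.46

L ∝ R²T⁴, so L_Y/L_P = (R_Y/R_P)²(T_Y/T_P)⁴ = (8.54)² × (1.411×10⁴/3.293×10⁴)⁴ = 72.9316 × 0.0337086 = 2.46.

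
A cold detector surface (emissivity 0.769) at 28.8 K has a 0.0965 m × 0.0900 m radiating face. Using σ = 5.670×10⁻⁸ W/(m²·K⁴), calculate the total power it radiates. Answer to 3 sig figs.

Area A = 0.0965 × 0.0900 = 8.685×10⁻³ m².
P = εσAT⁴ = 0.769 × 5.670×10⁻⁸ × 8.685×10⁻³ × (28.8)⁴ = 2.61×10⁻⁴ W.

P ≈ 2.61×10⁻⁴ W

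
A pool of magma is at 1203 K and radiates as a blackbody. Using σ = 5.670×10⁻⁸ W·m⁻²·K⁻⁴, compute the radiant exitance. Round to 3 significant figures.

I ≈ 1.19×10⁵ W/m²

Stefan–Boltzmann: I = σT⁴ = 5.670×10⁻⁸ × (1203)⁴ = 1.19×10⁵ W/m².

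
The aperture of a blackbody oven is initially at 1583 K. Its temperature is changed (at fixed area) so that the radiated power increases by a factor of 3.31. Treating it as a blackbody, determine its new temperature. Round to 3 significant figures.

T₂ ≈ 2.14×10³ K

P ∝ T⁴, so T₂/T₁ = (P₂/P₁)^(1/4) = (3.31)^(1/4) = 1.34883.
T₂ = 1583 × 1.34883 = 2.14×10³ K.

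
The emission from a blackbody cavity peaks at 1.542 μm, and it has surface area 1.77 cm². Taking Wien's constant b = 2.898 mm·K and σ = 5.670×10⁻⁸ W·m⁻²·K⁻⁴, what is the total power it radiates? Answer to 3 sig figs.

P ≈ 125 W

Wien's law: T = b/λ_max = 2.898×10⁻³/1.542×10⁻⁶ = 1879.38 K.
Area A = 1.77 cm² = 1.77×10⁻⁴ m².
Then P = σAT⁴ = 5.670×10⁻⁸×1.77×10⁻⁴×(1879.38)⁴ = 125 W.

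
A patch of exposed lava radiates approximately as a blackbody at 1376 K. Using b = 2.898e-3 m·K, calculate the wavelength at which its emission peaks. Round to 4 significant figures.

Wien's displacement law: λ_max = b/T = (2.898×10⁻³ m·K)/(1376 K) = 2.1061×10⁻⁶ m.
That is 2.106 μm, in the infrared range.

λ_max ≈ 2.106 μm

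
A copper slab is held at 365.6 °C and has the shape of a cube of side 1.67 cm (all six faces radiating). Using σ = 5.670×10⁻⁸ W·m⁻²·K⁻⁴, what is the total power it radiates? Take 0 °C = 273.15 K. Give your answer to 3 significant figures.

T = 365.6 °C + 273.15 = 638.75 K.
Area A = 6s² = 6×(0.0167 m)² = 1.67334×10⁻³ m².
P = σAT⁴ = 5.670×10⁻⁸ × 1.67334×10⁻³ × (638.75)⁴ = 15.8 W.

P ≈ 15.8 W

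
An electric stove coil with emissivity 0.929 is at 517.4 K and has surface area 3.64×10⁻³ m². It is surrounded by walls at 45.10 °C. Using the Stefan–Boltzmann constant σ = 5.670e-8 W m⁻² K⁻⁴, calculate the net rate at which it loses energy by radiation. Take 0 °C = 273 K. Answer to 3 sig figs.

Net loss ≈ 11.8 W

Surroundings: T = 45.10 °C + 273 = 318.10 K.
Area A = 3.64×10⁻³ m².
Net radiated power P_net = εσA(T⁴ − T₀⁴) = 0.929×5.670×10⁻⁸×3.64×10⁻³×(517.4⁴ − 318.10⁴).
T⁴ − T₀⁴ = 7.16648×10¹⁰ − 1.02389×10¹⁰ = 6.14259×10¹⁰ K⁴, so P_net = 11.8 W.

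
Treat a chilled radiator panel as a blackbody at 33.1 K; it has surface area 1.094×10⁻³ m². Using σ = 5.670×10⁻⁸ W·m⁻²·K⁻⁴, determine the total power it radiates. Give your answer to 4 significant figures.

P ≈ 7.446×10⁻⁵ W

Area A = 1.094×10⁻³ m².
P = σAT⁴ = 5.670×10⁻⁸ × 1.094×10⁻³ × (33.1)⁴ = 7.446×10⁻⁵ W.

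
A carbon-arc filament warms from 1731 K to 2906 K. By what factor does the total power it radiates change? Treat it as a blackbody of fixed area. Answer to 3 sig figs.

P ∝ T⁴, so P₂/P₁ = (T₂/T₁)⁴ = (2906/1731)⁴ = (1.67880)⁴ = 7.94.

P₂/P₁ ≈ 7.94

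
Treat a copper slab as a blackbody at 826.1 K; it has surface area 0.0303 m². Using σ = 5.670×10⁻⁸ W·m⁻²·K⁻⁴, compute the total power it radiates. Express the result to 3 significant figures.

Area A = 0.0303 m².
P = σAT⁴ = 5.670×10⁻⁸ × 0.0303 × (826.1)⁴ = 800 W.

P ≈ 800 W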